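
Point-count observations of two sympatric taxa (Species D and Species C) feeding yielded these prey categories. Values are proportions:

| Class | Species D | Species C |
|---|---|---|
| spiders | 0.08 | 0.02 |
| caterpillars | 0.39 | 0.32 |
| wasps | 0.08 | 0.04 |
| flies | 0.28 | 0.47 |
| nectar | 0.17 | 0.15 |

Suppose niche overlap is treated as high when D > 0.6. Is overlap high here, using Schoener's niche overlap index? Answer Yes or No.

Yes

Σ|p₁ᵢ − p₂ᵢ| = 0.06 + 0.07 + 0.04 + 0.19 + 0.02 = 0.38
D = 1 − ½ × 0.38 = 1 − 0.190 = 0.8100
D = 0.8100 > 0.6 → Yes.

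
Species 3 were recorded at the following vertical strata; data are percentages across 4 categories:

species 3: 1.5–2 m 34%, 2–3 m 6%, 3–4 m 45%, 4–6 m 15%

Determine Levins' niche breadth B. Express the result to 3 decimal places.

Convert percentages to proportions (divide by 100).
Σpᵢ² = 0.34² + 0.06² + 0.45² + 0.15² = 0.1156 + 0.0036 + 0.2025 + 0.0225 = 0.3442
B = 1 / 0.3442 = 2.90529

2.905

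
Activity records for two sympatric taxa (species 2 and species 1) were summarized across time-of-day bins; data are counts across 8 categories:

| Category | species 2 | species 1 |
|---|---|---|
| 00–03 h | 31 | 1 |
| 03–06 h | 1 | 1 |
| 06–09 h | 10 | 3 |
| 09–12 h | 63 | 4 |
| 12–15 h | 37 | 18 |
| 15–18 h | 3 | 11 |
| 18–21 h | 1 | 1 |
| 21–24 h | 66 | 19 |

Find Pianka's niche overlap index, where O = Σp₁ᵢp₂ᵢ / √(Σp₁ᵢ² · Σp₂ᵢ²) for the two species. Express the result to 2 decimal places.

Proportions for species 2 (n=212): 31/212=0.1462, 1/212=0.0047, 10/212=0.0472, 63/212=0.2972, 37/212=0.1745, 3/212=0.0142, 1/212=0.0047, 66/212=0.3113
Proportions for species 1 (n=58): 1/58=0.0172, 1/58=0.0172, 3/58=0.0517, 4/58=0.0690, 18/58=0.3103, 11/58=0.1897, 1/58=0.0172, 19/58=0.3276
Σ p₁ᵢp₂ᵢ = 0.002515 + 0.000081 + 0.002440 + 0.020507 + 0.054147 + 0.002694 + 0.000081 + 0.101982 = 0.184447
Σp_1ᵢ² = 0.1462² + 0.0047² + 0.0472² + 0.2972² + 0.1745² + 0.0142² + 0.0047² + 0.3113² = 0.021374 + 0.000022 + 0.002228 + 0.088328 + 0.030450 + 0.000202 + 0.000022 + 0.096908 = 0.239534
Σp_2ᵢ² = 0.0172² + 0.0172² + 0.0517² + 0.0690² + 0.3103² + 0.1897² + 0.0172² + 0.3276² = 0.000296 + 0.000296 + 0.002673 + 0.004761 + 0.096286 + 0.035986 + 0.000296 + 0.107322 = 0.247916
O = 0.184447 / √(0.239534 × 0.247916) = 0.184447 / 0.2436890 = 0.7569

0.76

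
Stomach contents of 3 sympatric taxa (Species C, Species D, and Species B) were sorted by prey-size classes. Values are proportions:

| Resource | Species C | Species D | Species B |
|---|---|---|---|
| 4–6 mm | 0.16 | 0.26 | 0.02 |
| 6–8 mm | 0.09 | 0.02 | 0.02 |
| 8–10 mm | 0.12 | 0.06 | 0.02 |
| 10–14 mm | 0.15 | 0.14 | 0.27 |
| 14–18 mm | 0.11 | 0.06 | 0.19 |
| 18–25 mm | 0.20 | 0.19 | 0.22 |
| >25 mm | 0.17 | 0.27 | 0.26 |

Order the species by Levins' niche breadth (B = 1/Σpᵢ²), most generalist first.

Species C > Species D > Species B

Σp_Cᵢ² = 0.16² + 0.09² + 0.12² + 0.15² + 0.11² + 0.20² + 0.17² = 0.0256 + 0.0081 + 0.0144 + 0.0225 + 0.0121 + 0.0400 + 0.0289 = 0.1516
B_C = 1 / 0.1516 = 6.5963
Σp_Dᵢ² = 0.26² + 0.02² + 0.06² + 0.14² + 0.06² + 0.19² + 0.27² = 0.0676 + 0.0004 + 0.0036 + 0.0196 + 0.0036 + 0.0361 + 0.0729 = 0.2038
B_D = 1 / 0.2038 = 4.9068
Σp_Bᵢ² = 0.02² + 0.02² + 0.02² + 0.27² + 0.19² + 0.22² + 0.26² = 0.0004 + 0.0004 + 0.0004 + 0.0729 + 0.0361 + 0.0484 + 0.0676 = 0.2262
B_B = 1 / 0.2262 = 4.4209
Ranking by B (broadest → narrowest): Species C (6.60) > Species D (4.91) > Species B (4.42)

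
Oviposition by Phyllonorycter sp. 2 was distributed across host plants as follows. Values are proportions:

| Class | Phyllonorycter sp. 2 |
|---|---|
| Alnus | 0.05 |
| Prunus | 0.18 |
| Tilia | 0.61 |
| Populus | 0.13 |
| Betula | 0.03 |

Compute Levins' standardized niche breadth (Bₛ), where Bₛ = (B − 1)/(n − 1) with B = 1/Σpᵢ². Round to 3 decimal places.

0.339

Σpᵢ² = 0.05² + 0.18² + 0.61² + 0.13² + 0.03² = 0.0025 + 0.0324 + 0.3721 + 0.0169 + 0.0009 = 0.4248
B = 1 / 0.4248 = 2.35405
Bₛ = (B − 1)/(n − 1) = (2.35405 − 1)/(5 − 1) = 1.35405/4 = 0.33851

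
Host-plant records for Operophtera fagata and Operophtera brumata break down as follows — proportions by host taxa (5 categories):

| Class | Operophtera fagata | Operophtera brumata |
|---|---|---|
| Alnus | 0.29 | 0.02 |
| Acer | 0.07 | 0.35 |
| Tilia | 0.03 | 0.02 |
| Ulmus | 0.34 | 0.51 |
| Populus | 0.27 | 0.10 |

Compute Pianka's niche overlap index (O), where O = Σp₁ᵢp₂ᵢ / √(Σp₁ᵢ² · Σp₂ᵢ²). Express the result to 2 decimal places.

0.70

Σ p₁ᵢp₂ᵢ = 0.0058 + 0.0245 + 0.0006 + 0.1734 + 0.0270 = 0.2313
Σp_1ᵢ² = 0.29² + 0.07² + 0.03² + 0.34² + 0.27² = 0.0841 + 0.0049 + 0.0009 + 0.1156 + 0.0729 = 0.2784
Σp_2ᵢ² = 0.02² + 0.35² + 0.02² + 0.51² + 0.10² = 0.0004 + 0.1225 + 0.0004 + 0.2601 + 0.0100 = 0.3934
O = 0.2313 / √(0.2784 × 0.3934) = 0.2313 / 0.33094 = 0.6989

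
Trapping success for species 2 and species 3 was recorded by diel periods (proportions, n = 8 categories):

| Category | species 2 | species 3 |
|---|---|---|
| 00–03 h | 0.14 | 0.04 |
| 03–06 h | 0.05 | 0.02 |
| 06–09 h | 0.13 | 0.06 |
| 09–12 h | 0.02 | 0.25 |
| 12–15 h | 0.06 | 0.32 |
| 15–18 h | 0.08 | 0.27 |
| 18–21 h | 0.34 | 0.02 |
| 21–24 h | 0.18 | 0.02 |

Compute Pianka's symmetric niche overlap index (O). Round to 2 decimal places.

Σ p₁ᵢp₂ᵢ = 0.0056 + 0.0010 + 0.0078 + 0.0050 + 0.0192 + 0.0216 + 0.0068 + 0.0036 = 0.0706
Σp_1ᵢ² = 0.14² + 0.05² + 0.13² + 0.02² + 0.06² + 0.08² + 0.34² + 0.18² = 0.0196 + 0.0025 + 0.0169 + 0.0004 + 0.0036 + 0.0064 + 0.1156 + 0.0324 = 0.1974
Σp_2ᵢ² = 0.04² + 0.02² + 0.06² + 0.25² + 0.32² + 0.27² + 0.02² + 0.02² = 0.0016 + 0.0004 + 0.0036 + 0.0625 + 0.1024 + 0.0729 + 0.0004 + 0.0004 = 0.2442
O = 0.0706 / √(0.1974 × 0.2442) = 0.0706 / 0.21956 = 0.3216

0.32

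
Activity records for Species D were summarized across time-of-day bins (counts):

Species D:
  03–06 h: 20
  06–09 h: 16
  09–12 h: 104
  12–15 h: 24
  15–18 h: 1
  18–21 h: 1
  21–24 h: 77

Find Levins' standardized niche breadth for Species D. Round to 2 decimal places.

Proportions for Species D (n=243): 20/243=0.0823, 16/243=0.0658, 104/243=0.4280, 24/243=0.0988, 1/243=0.0041, 1/243=0.0041, 77/243=0.3169
Σpᵢ² = 0.0823² + 0.0658² + 0.4280² + 0.0988² + 0.0041² + 0.0041² + 0.3169² = 0.006773 + 0.004330 + 0.183184 + 0.009761 + 0.000017 + 0.000017 + 0.100426 = 0.304508
B = 1 / 0.304508 = 3.2840
Bₛ = (B − 1)/(n − 1) = (3.2840 − 1)/(7 − 1) = 2.2840/6 = 0.3807

0.38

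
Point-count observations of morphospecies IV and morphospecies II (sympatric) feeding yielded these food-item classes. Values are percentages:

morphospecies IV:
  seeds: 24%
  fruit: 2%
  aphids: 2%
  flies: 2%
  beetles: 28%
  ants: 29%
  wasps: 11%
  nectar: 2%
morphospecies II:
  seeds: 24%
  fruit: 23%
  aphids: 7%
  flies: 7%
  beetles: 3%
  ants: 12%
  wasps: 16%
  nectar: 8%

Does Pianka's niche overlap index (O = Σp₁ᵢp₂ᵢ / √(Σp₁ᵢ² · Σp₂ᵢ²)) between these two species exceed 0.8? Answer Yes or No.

No

Convert percentages to proportions (divide by 100).
Σ p₁ᵢp₂ᵢ = 0.0576 + 0.0046 + 0.0014 + 0.0014 + 0.0084 + 0.0348 + 0.0176 + 0.0016 = 0.1274
Σp_1ᵢ² = 0.24² + 0.02² + 0.02² + 0.02² + 0.28² + 0.29² + 0.11² + 0.02² = 0.0576 + 0.0004 + 0.0004 + 0.0004 + 0.0784 + 0.0841 + 0.0121 + 0.0004 = 0.2338
Σp_2ᵢ² = 0.24² + 0.23² + 0.07² + 0.07² + 0.03² + 0.12² + 0.16² + 0.08² = 0.0576 + 0.0529 + 0.0049 + 0.0049 + 0.0009 + 0.0144 + 0.0256 + 0.0064 = 0.1676
O = 0.1274 / √(0.2338 × 0.1676) = 0.1274 / 0.19795 = 0.6436
O = 0.6436 < 0.8 → No.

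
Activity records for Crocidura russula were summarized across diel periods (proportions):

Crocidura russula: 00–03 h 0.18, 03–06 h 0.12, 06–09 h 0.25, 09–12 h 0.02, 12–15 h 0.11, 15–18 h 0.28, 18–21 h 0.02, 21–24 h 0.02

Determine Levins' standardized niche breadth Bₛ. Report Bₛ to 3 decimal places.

Σpᵢ² = 0.18² + 0.12² + 0.25² + 0.02² + 0.11² + 0.28² + 0.02² + 0.02² = 0.0324 + 0.0144 + 0.0625 + 0.0004 + 0.0121 + 0.0784 + 0.0004 + 0.0004 = 0.2010
B = 1 / 0.2010 = 4.97512
Bₛ = (B − 1)/(n − 1) = (4.97512 − 1)/(8 − 1) = 3.97512/7 = 0.56787

0.568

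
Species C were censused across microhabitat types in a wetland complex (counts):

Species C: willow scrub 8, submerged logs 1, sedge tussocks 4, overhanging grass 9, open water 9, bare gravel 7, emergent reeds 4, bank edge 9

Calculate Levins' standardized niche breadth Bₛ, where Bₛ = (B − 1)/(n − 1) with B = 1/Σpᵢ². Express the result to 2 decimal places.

Proportions for Species C (n=51): 8/51=0.1569, 1/51=0.0196, 4/51=0.0784, 9/51=0.1765, 9/51=0.1765, 7/51=0.1373, 4/51=0.0784, 9/51=0.1765
Σpᵢ² = 0.1569² + 0.0196² + 0.0784² + 0.1765² + 0.1765² + 0.1373² + 0.0784² + 0.1765² = 0.024618 + 0.000384 + 0.006147 + 0.031152 + 0.031152 + 0.018851 + 0.006147 + 0.031152 = 0.149603
B = 1 / 0.149603 = 6.6844
Bₛ = (B − 1)/(n − 1) = (6.6844 − 1)/(8 − 1) = 5.6844/7 = 0.8121

0.81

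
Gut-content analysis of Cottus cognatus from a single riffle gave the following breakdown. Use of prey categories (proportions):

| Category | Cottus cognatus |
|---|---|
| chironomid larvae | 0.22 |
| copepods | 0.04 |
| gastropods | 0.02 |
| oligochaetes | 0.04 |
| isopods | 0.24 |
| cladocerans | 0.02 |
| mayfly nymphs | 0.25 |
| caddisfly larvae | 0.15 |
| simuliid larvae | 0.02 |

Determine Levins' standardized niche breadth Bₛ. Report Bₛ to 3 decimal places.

0.515

Σpᵢ² = 0.22² + 0.04² + 0.02² + 0.04² + 0.24² + 0.02² + 0.25² + 0.15² + 0.02² = 0.0484 + 0.0016 + 0.0004 + 0.0016 + 0.0576 + 0.0004 + 0.0625 + 0.0225 + 0.0004 = 0.1954
B = 1 / 0.1954 = 5.11771
Bₛ = (B − 1)/(n − 1) = (5.11771 − 1)/(9 − 1) = 4.11771/8 = 0.51471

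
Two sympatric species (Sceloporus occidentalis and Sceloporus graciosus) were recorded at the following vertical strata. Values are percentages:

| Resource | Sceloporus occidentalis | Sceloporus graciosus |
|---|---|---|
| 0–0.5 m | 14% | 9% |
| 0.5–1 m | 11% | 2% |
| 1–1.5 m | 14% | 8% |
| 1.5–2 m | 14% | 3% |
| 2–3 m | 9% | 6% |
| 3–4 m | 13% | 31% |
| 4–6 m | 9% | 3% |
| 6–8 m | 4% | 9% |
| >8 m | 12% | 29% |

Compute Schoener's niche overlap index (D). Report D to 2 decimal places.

Convert percentages to proportions (divide by 100).
Σ|p₁ᵢ − p₂ᵢ| = 0.05 + 0.09 + 0.06 + 0.11 + 0.03 + 0.18 + 0.06 + 0.05 + 0.17 = 0.80
D = 1 − ½ × 0.80 = 1 − 0.400 = 0.6000

0.60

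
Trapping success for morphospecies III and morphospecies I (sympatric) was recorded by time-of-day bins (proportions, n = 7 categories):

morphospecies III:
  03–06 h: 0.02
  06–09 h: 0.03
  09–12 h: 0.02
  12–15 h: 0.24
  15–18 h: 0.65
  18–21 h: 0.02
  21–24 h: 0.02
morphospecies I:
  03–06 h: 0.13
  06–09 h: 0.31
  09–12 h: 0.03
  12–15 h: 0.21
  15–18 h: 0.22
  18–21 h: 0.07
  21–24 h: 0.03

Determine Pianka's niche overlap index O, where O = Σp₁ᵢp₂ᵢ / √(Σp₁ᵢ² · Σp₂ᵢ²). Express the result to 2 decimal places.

0.65

Σ p₁ᵢp₂ᵢ = 0.0026 + 0.0093 + 0.0006 + 0.0504 + 0.1430 + 0.0014 + 0.0006 = 0.2079
Σp_1ᵢ² = 0.02² + 0.03² + 0.02² + 0.24² + 0.65² + 0.02² + 0.02² = 0.0004 + 0.0009 + 0.0004 + 0.0576 + 0.4225 + 0.0004 + 0.0004 = 0.4826
Σp_2ᵢ² = 0.13² + 0.31² + 0.03² + 0.21² + 0.22² + 0.07² + 0.03² = 0.0169 + 0.0961 + 0.0009 + 0.0441 + 0.0484 + 0.0049 + 0.0009 = 0.2122
O = 0.2079 / √(0.4826 × 0.2122) = 0.2079 / 0.32001 = 0.6497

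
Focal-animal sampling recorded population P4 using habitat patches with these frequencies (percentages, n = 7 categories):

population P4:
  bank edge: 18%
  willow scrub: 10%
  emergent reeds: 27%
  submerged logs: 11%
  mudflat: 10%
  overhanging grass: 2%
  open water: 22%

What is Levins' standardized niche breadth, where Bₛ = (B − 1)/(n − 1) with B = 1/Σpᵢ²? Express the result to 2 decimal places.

Convert percentages to proportions (divide by 100).
Σpᵢ² = 0.18² + 0.10² + 0.27² + 0.11² + 0.10² + 0.02² + 0.22² = 0.0324 + 0.0100 + 0.0729 + 0.0121 + 0.0100 + 0.0004 + 0.0484 = 0.1862
B = 1 / 0.1862 = 5.3706
Bₛ = (B − 1)/(n − 1) = (5.3706 − 1)/(7 − 1) = 4.3706/6 = 0.7284

0.73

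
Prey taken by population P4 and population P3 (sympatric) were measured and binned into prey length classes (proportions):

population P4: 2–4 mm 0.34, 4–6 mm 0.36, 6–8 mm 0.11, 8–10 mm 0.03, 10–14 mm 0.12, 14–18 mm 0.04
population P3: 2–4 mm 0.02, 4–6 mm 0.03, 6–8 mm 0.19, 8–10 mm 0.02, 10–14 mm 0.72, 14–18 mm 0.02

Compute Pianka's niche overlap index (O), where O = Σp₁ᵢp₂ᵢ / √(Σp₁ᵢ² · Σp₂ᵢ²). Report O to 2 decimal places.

Σ p₁ᵢp₂ᵢ = 0.0068 + 0.0108 + 0.0209 + 0.0006 + 0.0864 + 0.0008 = 0.1263
Σp_1ᵢ² = 0.34² + 0.36² + 0.11² + 0.03² + 0.12² + 0.04² = 0.1156 + 0.1296 + 0.0121 + 0.0009 + 0.0144 + 0.0016 = 0.2742
Σp_2ᵢ² = 0.02² + 0.03² + 0.19² + 0.02² + 0.72² + 0.02² = 0.0004 + 0.0009 + 0.0361 + 0.0004 + 0.5184 + 0.0004 = 0.5566
O = 0.1263 / √(0.2742 × 0.5566) = 0.1263 / 0.39067 = 0.3233

0.32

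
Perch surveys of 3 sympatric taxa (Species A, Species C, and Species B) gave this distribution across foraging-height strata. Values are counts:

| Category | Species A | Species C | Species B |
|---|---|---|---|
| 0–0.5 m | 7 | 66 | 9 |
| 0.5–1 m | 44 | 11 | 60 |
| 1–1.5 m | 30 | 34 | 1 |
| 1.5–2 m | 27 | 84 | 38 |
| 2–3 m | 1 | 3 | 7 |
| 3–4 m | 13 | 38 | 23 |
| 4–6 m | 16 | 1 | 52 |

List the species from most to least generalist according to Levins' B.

Proportions for Species A (n=138): 7/138=0.0507, 44/138=0.3188, 30/138=0.2174, 27/138=0.1957, 1/138=0.0072, 13/138=0.0942, 16/138=0.1159
Proportions for Species C (n=237): 66/237=0.2785, 11/237=0.0464, 34/237=0.1435, 84/237=0.3544, 3/237=0.0127, 38/237=0.1603, 1/237=0.0042
Proportions for Species B (n=190): 9/190=0.0474, 60/190=0.3158, 1/190=0.0053, 38/190=0.2000, 7/190=0.0368, 23/190=0.1211, 52/190=0.2737
Σp_Aᵢ² = 0.0507² + 0.3188² + 0.2174² + 0.1957² + 0.0072² + 0.0942² + 0.1159² = 0.002570 + 0.101633 + 0.047263 + 0.038298 + 0.000052 + 0.008874 + 0.013433 = 0.212123
B_A = 1 / 0.212123 = 4.7142
Σp_Cᵢ² = 0.2785² + 0.0464² + 0.1435² + 0.3544² + 0.0127² + 0.1603² + 0.0042² = 0.077562 + 0.002153 + 0.020592 + 0.125599 + 0.000161 + 0.025696 + 0.000018 = 0.251781
B_C = 1 / 0.251781 = 3.9717
Σp_Bᵢ² = 0.0474² + 0.3158² + 0.0053² + 0.2000² + 0.0368² + 0.1211² + 0.2737² = 0.002247 + 0.099730 + 0.000028 + 0.040000 + 0.001354 + 0.014665 + 0.074912 = 0.232936
B_B = 1 / 0.232936 = 4.2930
Ranking by B (broadest → narrowest): Species A (4.71) > Species B (4.29) > Species C (3.97)

Species A > Species B > Species C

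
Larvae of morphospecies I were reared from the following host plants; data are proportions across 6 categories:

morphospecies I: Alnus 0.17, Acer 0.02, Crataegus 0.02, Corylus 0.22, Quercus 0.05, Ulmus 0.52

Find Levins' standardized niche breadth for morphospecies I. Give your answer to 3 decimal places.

0.370

Σpᵢ² = 0.17² + 0.02² + 0.02² + 0.22² + 0.05² + 0.52² = 0.0289 + 0.0004 + 0.0004 + 0.0484 + 0.0025 + 0.2704 = 0.3510
B = 1 / 0.3510 = 2.84900
Bₛ = (B − 1)/(n − 1) = (2.84900 − 1)/(6 − 1) = 1.84900/5 = 0.36980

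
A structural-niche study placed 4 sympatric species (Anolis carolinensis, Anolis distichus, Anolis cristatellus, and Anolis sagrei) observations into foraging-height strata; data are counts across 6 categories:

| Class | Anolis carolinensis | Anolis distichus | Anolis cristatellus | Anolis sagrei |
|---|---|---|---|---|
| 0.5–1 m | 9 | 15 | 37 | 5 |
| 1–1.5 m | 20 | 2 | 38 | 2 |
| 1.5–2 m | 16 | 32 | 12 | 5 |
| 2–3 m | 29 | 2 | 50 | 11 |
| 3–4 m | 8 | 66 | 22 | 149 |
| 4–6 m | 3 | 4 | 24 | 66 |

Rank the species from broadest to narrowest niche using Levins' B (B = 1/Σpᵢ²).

Anolis cristatellus > Anolis carolinensis > Anolis distichus > Anolis sagrei

Proportions for Anolis carolinensis (n=85): 9/85=0.1059, 20/85=0.2353, 16/85=0.1882, 29/85=0.3412, 8/85=0.0941, 3/85=0.0353
Proportions for Anolis distichus (n=121): 15/121=0.1240, 2/121=0.0165, 32/121=0.2645, 2/121=0.0165, 66/121=0.5455, 4/121=0.0331
Proportions for Anolis cristatellus (n=183): 37/183=0.2022, 38/183=0.2077, 12/183=0.0656, 50/183=0.2732, 22/183=0.1202, 24/183=0.1311
Proportions for Anolis sagrei (n=238): 5/238=0.0210, 2/238=0.0084, 5/238=0.0210, 11/238=0.0462, 149/238=0.6261, 66/238=0.2773
Σp_caroᵢ² = 0.1059² + 0.2353² + 0.1882² + 0.3412² + 0.0941² + 0.0353² = 0.011215 + 0.055366 + 0.035419 + 0.116417 + 0.008855 + 0.001246 = 0.228518
B_caro = 1 / 0.228518 = 4.3760
Σp_distᵢ² = 0.1240² + 0.0165² + 0.2645² + 0.0165² + 0.5455² + 0.0331² = 0.015376 + 0.000272 + 0.069960 + 0.000272 + 0.297570 + 0.001096 = 0.384546
B_dist = 1 / 0.384546 = 2.6005
Σp_crisᵢ² = 0.2022² + 0.2077² + 0.0656² + 0.2732² + 0.1202² + 0.1311² = 0.040885 + 0.043139 + 0.004303 + 0.074638 + 0.014448 + 0.017187 = 0.194600
B_cris = 1 / 0.194600 = 5.1387
Σp_sagrᵢ² = 0.0210² + 0.0084² + 0.0210² + 0.0462² + 0.6261² + 0.2773² = 0.000441 + 0.000071 + 0.000441 + 0.002134 + 0.392001 + 0.076895 = 0.471983
B_sagr = 1 / 0.471983 = 2.1187
Ranking by B (broadest → narrowest): Anolis cristatellus (5.14) > Anolis carolinensis (4.38) > Anolis distichus (2.60) > Anolis sagrei (2.12)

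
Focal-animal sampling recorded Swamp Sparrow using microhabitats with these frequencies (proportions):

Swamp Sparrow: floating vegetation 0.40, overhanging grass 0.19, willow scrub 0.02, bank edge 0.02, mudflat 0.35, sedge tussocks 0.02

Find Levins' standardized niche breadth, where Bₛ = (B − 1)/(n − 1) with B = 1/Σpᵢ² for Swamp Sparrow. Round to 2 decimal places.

0.43

Σpᵢ² = 0.40² + 0.19² + 0.02² + 0.02² + 0.35² + 0.02² = 0.1600 + 0.0361 + 0.0004 + 0.0004 + 0.1225 + 0.0004 = 0.3198
B = 1 / 0.3198 = 3.1270
Bₛ = (B − 1)/(n − 1) = (3.1270 − 1)/(6 − 1) = 2.1270/5 = 0.4254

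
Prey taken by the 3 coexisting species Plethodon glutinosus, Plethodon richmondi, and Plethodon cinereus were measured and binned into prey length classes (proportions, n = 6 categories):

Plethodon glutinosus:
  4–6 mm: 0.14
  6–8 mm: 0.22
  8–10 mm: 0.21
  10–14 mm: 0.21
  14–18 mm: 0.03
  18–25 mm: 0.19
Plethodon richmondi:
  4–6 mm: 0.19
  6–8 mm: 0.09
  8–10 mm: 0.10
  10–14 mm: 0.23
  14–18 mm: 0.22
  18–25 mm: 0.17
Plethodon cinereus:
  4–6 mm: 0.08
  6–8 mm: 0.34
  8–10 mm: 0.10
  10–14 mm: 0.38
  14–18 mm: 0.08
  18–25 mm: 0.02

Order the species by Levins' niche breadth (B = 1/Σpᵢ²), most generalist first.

Σp_glutᵢ² = 0.14² + 0.22² + 0.21² + 0.21² + 0.03² + 0.19² = 0.0196 + 0.0484 + 0.0441 + 0.0441 + 0.0009 + 0.0361 = 0.1932
B_glut = 1 / 0.1932 = 5.1760
Σp_richᵢ² = 0.19² + 0.09² + 0.10² + 0.23² + 0.22² + 0.17² = 0.0361 + 0.0081 + 0.0100 + 0.0529 + 0.0484 + 0.0289 = 0.1844
B_rich = 1 / 0.1844 = 5.4230
Σp_cineᵢ² = 0.08² + 0.34² + 0.10² + 0.38² + 0.08² + 0.02² = 0.0064 + 0.1156 + 0.0100 + 0.1444 + 0.0064 + 0.0004 = 0.2832
B_cine = 1 / 0.2832 = 3.5311
Ranking by B (broadest → narrowest): Plethodon richmondi (5.42) > Plethodon glutinosus (5.18) > Plethodon cinereus (3.53)

Plethodon richmondi > Plethodon glutinosus > Plethodon cinereus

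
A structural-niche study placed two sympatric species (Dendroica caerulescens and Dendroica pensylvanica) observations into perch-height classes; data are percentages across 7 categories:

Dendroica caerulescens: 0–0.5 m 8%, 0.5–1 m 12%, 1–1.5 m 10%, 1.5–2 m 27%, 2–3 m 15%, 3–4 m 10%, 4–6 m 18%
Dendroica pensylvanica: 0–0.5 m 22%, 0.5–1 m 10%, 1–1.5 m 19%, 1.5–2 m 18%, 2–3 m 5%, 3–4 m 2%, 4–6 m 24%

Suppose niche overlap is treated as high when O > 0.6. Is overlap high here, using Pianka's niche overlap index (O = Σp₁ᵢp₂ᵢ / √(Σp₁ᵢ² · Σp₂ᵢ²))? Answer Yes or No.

Yes

Convert percentages to proportions (divide by 100).
Σ p₁ᵢp₂ᵢ = 0.0176 + 0.0120 + 0.0190 + 0.0486 + 0.0075 + 0.0020 + 0.0432 = 0.1499
Σp_1ᵢ² = 0.08² + 0.12² + 0.10² + 0.27² + 0.15² + 0.10² + 0.18² = 0.0064 + 0.0144 + 0.0100 + 0.0729 + 0.0225 + 0.0100 + 0.0324 = 0.1686
Σp_2ᵢ² = 0.22² + 0.10² + 0.19² + 0.18² + 0.05² + 0.02² + 0.24² = 0.0484 + 0.0100 + 0.0361 + 0.0324 + 0.0025 + 0.0004 + 0.0576 = 0.1874
O = 0.1499 / √(0.1686 × 0.1874) = 0.1499 / 0.17775 = 0.8433
O = 0.8433 > 0.6 → Yes.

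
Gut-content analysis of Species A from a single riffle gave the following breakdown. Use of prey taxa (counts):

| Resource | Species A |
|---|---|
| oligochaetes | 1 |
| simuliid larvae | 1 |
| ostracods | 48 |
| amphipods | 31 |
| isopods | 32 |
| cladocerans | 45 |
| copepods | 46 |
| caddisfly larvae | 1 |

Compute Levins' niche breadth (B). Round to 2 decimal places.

4.98

Proportions for Species A (n=205): 1/205=0.0049, 1/205=0.0049, 48/205=0.2341, 31/205=0.1512, 32/205=0.1561, 45/205=0.2195, 46/205=0.2244, 1/205=0.0049
Σpᵢ² = 0.0049² + 0.0049² + 0.2341² + 0.1512² + 0.1561² + 0.2195² + 0.2244² + 0.0049² = 0.000024 + 0.000024 + 0.054803 + 0.022861 + 0.024367 + 0.048180 + 0.050355 + 0.000024 = 0.200638
B = 1 / 0.200638 = 4.9841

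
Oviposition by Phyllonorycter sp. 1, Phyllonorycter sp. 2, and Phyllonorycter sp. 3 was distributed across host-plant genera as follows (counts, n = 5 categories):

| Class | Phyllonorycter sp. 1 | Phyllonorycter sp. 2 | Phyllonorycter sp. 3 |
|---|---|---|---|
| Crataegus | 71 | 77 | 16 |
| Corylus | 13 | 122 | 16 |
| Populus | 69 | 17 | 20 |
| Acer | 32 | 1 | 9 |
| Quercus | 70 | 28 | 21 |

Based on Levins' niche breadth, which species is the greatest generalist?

Proportions for Phyllonorycter sp. 1 (n=255): 71/255=0.2784, 13/255=0.0510, 69/255=0.2706, 32/255=0.1255, 70/255=0.2745
Proportions for Phyllonorycter sp. 2 (n=245): 77/245=0.3143, 122/245=0.4980, 17/245=0.0694, 1/245=0.0041, 28/245=0.1143
Proportions for Phyllonorycter sp. 3 (n=82): 16/82=0.1951, 16/82=0.1951, 20/82=0.2439, 9/82=0.1098, 21/82=0.2561
Σp_1ᵢ² = 0.2784² + 0.0510² + 0.2706² + 0.1255² + 0.2745² = 0.077507 + 0.002601 + 0.073224 + 0.015750 + 0.075350 = 0.244432
B_1 = 1 / 0.244432 = 4.0911
Σp_2ᵢ² = 0.3143² + 0.4980² + 0.0694² + 0.0041² + 0.1143² = 0.098784 + 0.248004 + 0.004816 + 0.000017 + 0.013064 = 0.364685
B_2 = 1 / 0.364685 = 2.7421
Σp_3ᵢ² = 0.1951² + 0.1951² + 0.2439² + 0.1098² + 0.2561² = 0.038064 + 0.038064 + 0.059487 + 0.012056 + 0.065587 = 0.213258
B_3 = 1 / 0.213258 = 4.6892
Highest B → broadest niche (most generalist): Phyllonorycter sp. 3 (B = 4.69).

Phyllonorycter sp. 3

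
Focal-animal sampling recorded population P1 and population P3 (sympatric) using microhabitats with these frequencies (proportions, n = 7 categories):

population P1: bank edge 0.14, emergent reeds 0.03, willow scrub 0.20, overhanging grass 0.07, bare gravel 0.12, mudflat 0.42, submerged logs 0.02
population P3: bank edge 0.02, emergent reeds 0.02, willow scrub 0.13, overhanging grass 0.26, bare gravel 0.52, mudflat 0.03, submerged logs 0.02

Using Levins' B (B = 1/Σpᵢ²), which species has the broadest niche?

Σp_P1ᵢ² = 0.14² + 0.03² + 0.20² + 0.07² + 0.12² + 0.42² + 0.02² = 0.0196 + 0.0009 + 0.0400 + 0.0049 + 0.0144 + 0.1764 + 0.0004 = 0.2566
B_P1 = 1 / 0.2566 = 3.8971
Σp_P3ᵢ² = 0.02² + 0.02² + 0.13² + 0.26² + 0.52² + 0.03² + 0.02² = 0.0004 + 0.0004 + 0.0169 + 0.0676 + 0.2704 + 0.0009 + 0.0004 = 0.3570
B_P3 = 1 / 0.3570 = 2.8011
Highest B → broadest niche (most generalist): population P1 (B = 3.90).

population P1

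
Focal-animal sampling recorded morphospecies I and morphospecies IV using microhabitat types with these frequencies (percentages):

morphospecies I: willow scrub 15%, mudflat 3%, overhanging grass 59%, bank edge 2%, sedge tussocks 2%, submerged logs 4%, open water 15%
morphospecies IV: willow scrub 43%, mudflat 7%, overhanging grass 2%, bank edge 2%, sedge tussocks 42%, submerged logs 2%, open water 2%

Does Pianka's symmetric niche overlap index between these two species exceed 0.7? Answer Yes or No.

No

Convert percentages to proportions (divide by 100).
Σ p₁ᵢp₂ᵢ = 0.0645 + 0.0021 + 0.0118 + 0.0004 + 0.0084 + 0.0008 + 0.0030 = 0.0910
Σp_1ᵢ² = 0.15² + 0.03² + 0.59² + 0.02² + 0.02² + 0.04² + 0.15² = 0.0225 + 0.0009 + 0.3481 + 0.0004 + 0.0004 + 0.0016 + 0.0225 = 0.3964
Σp_2ᵢ² = 0.43² + 0.07² + 0.02² + 0.02² + 0.42² + 0.02² + 0.02² = 0.1849 + 0.0049 + 0.0004 + 0.0004 + 0.1764 + 0.0004 + 0.0004 = 0.3678
O = 0.0910 / √(0.3964 × 0.3678) = 0.0910 / 0.38183 = 0.2383
O = 0.2383 < 0.7 → No.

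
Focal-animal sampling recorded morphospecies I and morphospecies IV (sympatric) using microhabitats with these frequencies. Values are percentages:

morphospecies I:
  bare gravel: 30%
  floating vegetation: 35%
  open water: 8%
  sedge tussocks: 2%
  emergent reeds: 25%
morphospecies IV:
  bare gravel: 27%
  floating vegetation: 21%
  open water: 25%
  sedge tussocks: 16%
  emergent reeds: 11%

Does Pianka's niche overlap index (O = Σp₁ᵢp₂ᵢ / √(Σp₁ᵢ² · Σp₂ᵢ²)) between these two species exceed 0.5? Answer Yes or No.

Convert percentages to proportions (divide by 100).
Σ p₁ᵢp₂ᵢ = 0.0810 + 0.0735 + 0.0200 + 0.0032 + 0.0275 = 0.2052
Σp_1ᵢ² = 0.30² + 0.35² + 0.08² + 0.02² + 0.25² = 0.0900 + 0.1225 + 0.0064 + 0.0004 + 0.0625 = 0.2818
Σp_2ᵢ² = 0.27² + 0.21² + 0.25² + 0.16² + 0.11² = 0.0729 + 0.0441 + 0.0625 + 0.0256 + 0.0121 = 0.2172
O = 0.2052 / √(0.2818 × 0.2172) = 0.2052 / 0.24740 = 0.8294
O = 0.8294 > 0.5 → Yes.

Yes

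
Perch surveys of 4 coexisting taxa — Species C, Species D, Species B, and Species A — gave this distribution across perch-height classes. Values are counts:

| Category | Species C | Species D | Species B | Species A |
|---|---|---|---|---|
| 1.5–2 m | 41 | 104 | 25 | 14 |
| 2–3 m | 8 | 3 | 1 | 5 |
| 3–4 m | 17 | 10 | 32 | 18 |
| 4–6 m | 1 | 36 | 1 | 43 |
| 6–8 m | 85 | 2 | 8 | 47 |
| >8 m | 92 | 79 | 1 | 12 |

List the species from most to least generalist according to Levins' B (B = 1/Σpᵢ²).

Species A > Species C > Species D > Species B

Proportions for Species C (n=244): 41/244=0.1680, 8/244=0.0328, 17/244=0.0697, 1/244=0.0041, 85/244=0.3484, 92/244=0.3770
Proportions for Species D (n=234): 104/234=0.4444, 3/234=0.0128, 10/234=0.0427, 36/234=0.1538, 2/234=0.0085, 79/234=0.3376
Proportions for Species B (n=68): 25/68=0.3676, 1/68=0.0147, 32/68=0.4706, 1/68=0.0147, 8/68=0.1176, 1/68=0.0147
Proportions for Species A (n=139): 14/139=0.1007, 5/139=0.0360, 18/139=0.1295, 43/139=0.3094, 47/139=0.3381, 12/139=0.0863
Σp_Cᵢ² = 0.1680² + 0.0328² + 0.0697² + 0.0041² + 0.3484² + 0.3770² = 0.028224 + 0.001076 + 0.004858 + 0.000017 + 0.121383 + 0.142129 = 0.297687
B_C = 1 / 0.297687 = 3.3592
Σp_Dᵢ² = 0.4444² + 0.0128² + 0.0427² + 0.1538² + 0.0085² + 0.3376² = 0.197491 + 0.000164 + 0.001823 + 0.023654 + 0.000072 + 0.113974 = 0.337178
B_D = 1 / 0.337178 = 2.9658
Σp_Bᵢ² = 0.3676² + 0.0147² + 0.4706² + 0.0147² + 0.1176² + 0.0147² = 0.135130 + 0.000216 + 0.221464 + 0.000216 + 0.013830 + 0.000216 = 0.371072
B_B = 1 / 0.371072 = 2.6949
Σp_Aᵢ² = 0.1007² + 0.0360² + 0.1295² + 0.3094² + 0.3381² + 0.0863² = 0.010140 + 0.001296 + 0.016770 + 0.095728 + 0.114312 + 0.007448 = 0.245694
B_A = 1 / 0.245694 = 4.0701
Ranking by B (broadest → narrowest): Species A (4.07) > Species C (3.36) > Species D (2.97) > Species B (2.69)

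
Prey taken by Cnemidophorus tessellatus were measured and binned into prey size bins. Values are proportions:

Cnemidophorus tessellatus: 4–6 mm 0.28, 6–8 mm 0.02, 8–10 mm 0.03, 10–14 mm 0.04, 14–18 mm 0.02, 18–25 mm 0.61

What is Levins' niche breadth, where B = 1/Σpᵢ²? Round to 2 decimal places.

2.20

Σpᵢ² = 0.28² + 0.02² + 0.03² + 0.04² + 0.02² + 0.61² = 0.0784 + 0.0004 + 0.0009 + 0.0016 + 0.0004 + 0.3721 = 0.4538
B = 1 / 0.4538 = 2.2036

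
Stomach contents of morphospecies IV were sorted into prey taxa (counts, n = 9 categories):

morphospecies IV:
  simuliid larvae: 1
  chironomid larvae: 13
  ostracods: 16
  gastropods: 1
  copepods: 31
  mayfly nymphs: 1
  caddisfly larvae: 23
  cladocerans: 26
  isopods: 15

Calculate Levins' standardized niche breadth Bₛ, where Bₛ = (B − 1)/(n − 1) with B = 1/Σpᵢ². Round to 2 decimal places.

Proportions for morphospecies IV (n=127): 1/127=0.0079, 13/127=0.1024, 16/127=0.1260, 1/127=0.0079, 31/127=0.2441, 1/127=0.0079, 23/127=0.1811, 26/127=0.2047, 15/127=0.1181
Σpᵢ² = 0.0079² + 0.1024² + 0.1260² + 0.0079² + 0.2441² + 0.0079² + 0.1811² + 0.2047² + 0.1181² = 0.000062 + 0.010486 + 0.015876 + 0.000062 + 0.059585 + 0.000062 + 0.032797 + 0.041902 + 0.013948 = 0.174780
B = 1 / 0.174780 = 5.7215
Bₛ = (B − 1)/(n − 1) = (5.7215 − 1)/(9 − 1) = 4.7215/8 = 0.5902

0.59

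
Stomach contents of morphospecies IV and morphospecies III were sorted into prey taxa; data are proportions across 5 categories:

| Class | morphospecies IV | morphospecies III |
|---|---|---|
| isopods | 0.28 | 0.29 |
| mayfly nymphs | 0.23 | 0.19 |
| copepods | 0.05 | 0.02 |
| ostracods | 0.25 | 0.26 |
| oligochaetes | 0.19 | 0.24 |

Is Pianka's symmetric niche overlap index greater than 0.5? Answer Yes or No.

Σ p₁ᵢp₂ᵢ = 0.0812 + 0.0437 + 0.0010 + 0.0650 + 0.0456 = 0.2365
Σp_1ᵢ² = 0.28² + 0.23² + 0.05² + 0.25² + 0.19² = 0.0784 + 0.0529 + 0.0025 + 0.0625 + 0.0361 = 0.2324
Σp_2ᵢ² = 0.29² + 0.19² + 0.02² + 0.26² + 0.24² = 0.0841 + 0.0361 + 0.0004 + 0.0676 + 0.0576 = 0.2458
O = 0.2365 / √(0.2324 × 0.2458) = 0.2365 / 0.23901 = 0.9895
O = 0.9895 > 0.5 → Yes.

Yes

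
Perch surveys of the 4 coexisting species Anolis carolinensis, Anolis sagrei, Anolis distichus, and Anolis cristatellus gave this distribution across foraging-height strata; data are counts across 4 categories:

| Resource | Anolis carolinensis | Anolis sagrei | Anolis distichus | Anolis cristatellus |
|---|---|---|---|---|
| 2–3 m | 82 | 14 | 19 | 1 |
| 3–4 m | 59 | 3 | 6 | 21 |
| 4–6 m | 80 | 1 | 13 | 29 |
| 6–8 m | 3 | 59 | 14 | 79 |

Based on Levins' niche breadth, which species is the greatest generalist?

Proportions for Anolis carolinensis (n=224): 82/224=0.3661, 59/224=0.2634, 80/224=0.3571, 3/224=0.0134
Proportions for Anolis sagrei (n=77): 14/77=0.1818, 3/77=0.0390, 1/77=0.0130, 59/77=0.7662
Proportions for Anolis distichus (n=52): 19/52=0.3654, 6/52=0.1154, 13/52=0.2500, 14/52=0.2692
Proportions for Anolis cristatellus (n=130): 1/130=0.0077, 21/130=0.1615, 29/130=0.2231, 79/130=0.6077
Σp_caroᵢ² = 0.3661² + 0.2634² + 0.3571² + 0.0134² = 0.134029 + 0.069380 + 0.127520 + 0.000180 = 0.331109
B_caro = 1 / 0.331109 = 3.0202
Σp_sagrᵢ² = 0.1818² + 0.0390² + 0.0130² + 0.7662² = 0.033051 + 0.001521 + 0.000169 + 0.587062 = 0.621803
B_sagr = 1 / 0.621803 = 1.6082
Σp_distᵢ² = 0.3654² + 0.1154² + 0.2500² + 0.2692² = 0.133517 + 0.013317 + 0.062500 + 0.072469 = 0.281803
B_dist = 1 / 0.281803 = 3.5486
Σp_crisᵢ² = 0.0077² + 0.1615² + 0.2231² + 0.6077² = 0.000059 + 0.026082 + 0.049774 + 0.369299 = 0.445214
B_cris = 1 / 0.445214 = 2.2461
Highest B → broadest niche (most generalist): Anolis distichus (B = 3.55).

Anolis distichus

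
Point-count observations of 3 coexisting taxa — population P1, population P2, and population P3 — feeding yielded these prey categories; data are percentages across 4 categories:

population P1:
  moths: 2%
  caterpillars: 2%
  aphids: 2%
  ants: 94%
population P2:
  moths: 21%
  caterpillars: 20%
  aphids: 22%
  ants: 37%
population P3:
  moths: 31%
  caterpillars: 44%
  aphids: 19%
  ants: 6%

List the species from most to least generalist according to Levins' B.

Convert percentages to proportions (divide by 100).
Σp_P1ᵢ² = 0.02² + 0.02² + 0.02² + 0.94² = 0.0004 + 0.0004 + 0.0004 + 0.8836 = 0.8848
B_P1 = 1 / 0.8848 = 1.1302
Σp_P2ᵢ² = 0.21² + 0.20² + 0.22² + 0.37² = 0.0441 + 0.0400 + 0.0484 + 0.1369 = 0.2694
B_P2 = 1 / 0.2694 = 3.7120
Σp_P3ᵢ² = 0.31² + 0.44² + 0.19² + 0.06² = 0.0961 + 0.1936 + 0.0361 + 0.0036 = 0.3294
B_P3 = 1 / 0.3294 = 3.0358
Ranking by B (broadest → narrowest): population P2 (3.71) > population P3 (3.04) > population P1 (1.13)

population P2 > population P3 > population P1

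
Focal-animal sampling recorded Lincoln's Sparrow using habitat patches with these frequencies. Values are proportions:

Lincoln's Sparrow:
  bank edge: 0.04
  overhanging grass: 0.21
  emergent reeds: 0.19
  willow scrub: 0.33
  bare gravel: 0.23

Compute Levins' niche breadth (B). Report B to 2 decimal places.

Σpᵢ² = 0.04² + 0.21² + 0.19² + 0.33² + 0.23² = 0.0016 + 0.0441 + 0.0361 + 0.1089 + 0.0529 = 0.2436
B = 1 / 0.2436 = 4.1051

4.11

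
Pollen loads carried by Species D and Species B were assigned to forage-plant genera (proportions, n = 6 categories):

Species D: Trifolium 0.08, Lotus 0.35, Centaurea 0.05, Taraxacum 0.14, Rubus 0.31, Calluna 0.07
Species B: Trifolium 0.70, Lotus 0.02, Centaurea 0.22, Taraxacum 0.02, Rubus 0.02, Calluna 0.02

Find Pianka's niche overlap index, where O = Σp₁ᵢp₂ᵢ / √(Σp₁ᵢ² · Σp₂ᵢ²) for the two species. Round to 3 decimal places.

Σ p₁ᵢp₂ᵢ = 0.0560 + 0.0070 + 0.0110 + 0.0028 + 0.0062 + 0.0014 = 0.0844
Σp_1ᵢ² = 0.08² + 0.35² + 0.05² + 0.14² + 0.31² + 0.07² = 0.0064 + 0.1225 + 0.0025 + 0.0196 + 0.0961 + 0.0049 = 0.2520
Σp_2ᵢ² = 0.70² + 0.02² + 0.22² + 0.02² + 0.02² + 0.02² = 0.4900 + 0.0004 + 0.0484 + 0.0004 + 0.0004 + 0.0004 = 0.5400
O = 0.0844 / √(0.2520 × 0.5400) = 0.0844 / 0.368890 = 0.22879

0.229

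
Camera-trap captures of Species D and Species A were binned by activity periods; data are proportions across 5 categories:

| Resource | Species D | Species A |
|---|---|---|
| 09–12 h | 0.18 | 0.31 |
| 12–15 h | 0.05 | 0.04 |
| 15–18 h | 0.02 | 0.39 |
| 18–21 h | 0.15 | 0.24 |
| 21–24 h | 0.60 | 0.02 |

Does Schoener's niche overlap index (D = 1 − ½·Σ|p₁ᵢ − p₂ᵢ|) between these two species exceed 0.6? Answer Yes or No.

No

Σ|p₁ᵢ − p₂ᵢ| = 0.13 + 0.01 + 0.37 + 0.09 + 0.58 = 1.18
D = 1 − ½ × 1.18 = 1 − 0.590 = 0.4100
D = 0.4100 < 0.6 → No.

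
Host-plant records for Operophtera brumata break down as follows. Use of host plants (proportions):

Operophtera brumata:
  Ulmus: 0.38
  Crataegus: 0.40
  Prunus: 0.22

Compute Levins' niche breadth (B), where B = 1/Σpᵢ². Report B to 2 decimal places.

2.83

Σpᵢ² = 0.38² + 0.40² + 0.22² = 0.1444 + 0.1600 + 0.0484 = 0.3528
B = 1 / 0.3528 = 2.8345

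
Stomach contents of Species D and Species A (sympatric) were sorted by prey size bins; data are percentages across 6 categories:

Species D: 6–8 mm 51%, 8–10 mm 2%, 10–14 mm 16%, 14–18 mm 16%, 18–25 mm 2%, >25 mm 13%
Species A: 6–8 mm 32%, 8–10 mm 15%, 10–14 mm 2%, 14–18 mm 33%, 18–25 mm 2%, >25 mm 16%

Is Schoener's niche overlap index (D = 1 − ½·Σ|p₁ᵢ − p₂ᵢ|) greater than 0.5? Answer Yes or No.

Yes

Convert percentages to proportions (divide by 100).
Σ|p₁ᵢ − p₂ᵢ| = 0.19 + 0.13 + 0.14 + 0.17 + 0.00 + 0.03 = 0.66
D = 1 − ½ × 0.66 = 1 − 0.330 = 0.6700
D = 0.6700 > 0.5 → Yes.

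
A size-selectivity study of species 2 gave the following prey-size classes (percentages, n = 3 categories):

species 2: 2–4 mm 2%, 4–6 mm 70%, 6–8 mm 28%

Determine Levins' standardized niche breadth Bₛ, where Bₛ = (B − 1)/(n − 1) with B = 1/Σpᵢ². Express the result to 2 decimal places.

0.38

Convert percentages to proportions (divide by 100).
Σpᵢ² = 0.02² + 0.70² + 0.28² = 0.0004 + 0.4900 + 0.0784 = 0.5688
B = 1 / 0.5688 = 1.7581
Bₛ = (B − 1)/(n − 1) = (1.7581 − 1)/(3 − 1) = 0.7581/2 = 0.3791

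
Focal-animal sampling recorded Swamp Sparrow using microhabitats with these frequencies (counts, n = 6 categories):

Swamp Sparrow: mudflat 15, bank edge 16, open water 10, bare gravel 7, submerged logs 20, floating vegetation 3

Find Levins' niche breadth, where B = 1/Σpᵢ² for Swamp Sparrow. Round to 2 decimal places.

4.85

Proportions for Swamp Sparrow (n=71): 15/71=0.2113, 16/71=0.2254, 10/71=0.1408, 7/71=0.0986, 20/71=0.2817, 3/71=0.0423
Σpᵢ² = 0.2113² + 0.2254² + 0.1408² + 0.0986² + 0.2817² + 0.0423² = 0.044648 + 0.050805 + 0.019825 + 0.009722 + 0.079355 + 0.001789 = 0.206144
B = 1 / 0.206144 = 4.8510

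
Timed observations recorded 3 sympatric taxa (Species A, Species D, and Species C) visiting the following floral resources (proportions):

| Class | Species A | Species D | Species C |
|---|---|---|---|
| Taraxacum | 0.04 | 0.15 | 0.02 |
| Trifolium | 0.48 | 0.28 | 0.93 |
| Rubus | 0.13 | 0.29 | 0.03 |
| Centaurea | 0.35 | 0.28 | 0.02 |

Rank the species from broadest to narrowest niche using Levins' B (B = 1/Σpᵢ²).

Species D > Species A > Species C

Σp_Aᵢ² = 0.04² + 0.48² + 0.13² + 0.35² = 0.0016 + 0.2304 + 0.0169 + 0.1225 = 0.3714
B_A = 1 / 0.3714 = 2.6925
Σp_Dᵢ² = 0.15² + 0.28² + 0.29² + 0.28² = 0.0225 + 0.0784 + 0.0841 + 0.0784 = 0.2634
B_D = 1 / 0.2634 = 3.7965
Σp_Cᵢ² = 0.02² + 0.93² + 0.03² + 0.02² = 0.0004 + 0.8649 + 0.0009 + 0.0004 = 0.8666
B_C = 1 / 0.8666 = 1.1539
Ranking by B (broadest → narrowest): Species D (3.80) > Species A (2.69) > Species C (1.15)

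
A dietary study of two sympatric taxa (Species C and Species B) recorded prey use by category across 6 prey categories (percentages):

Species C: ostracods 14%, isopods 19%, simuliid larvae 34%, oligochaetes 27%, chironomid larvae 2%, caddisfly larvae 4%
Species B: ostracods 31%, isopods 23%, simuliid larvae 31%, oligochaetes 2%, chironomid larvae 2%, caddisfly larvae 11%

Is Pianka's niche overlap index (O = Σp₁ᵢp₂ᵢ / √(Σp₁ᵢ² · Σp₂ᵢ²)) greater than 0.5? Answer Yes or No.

Convert percentages to proportions (divide by 100).
Σ p₁ᵢp₂ᵢ = 0.0434 + 0.0437 + 0.1054 + 0.0054 + 0.0004 + 0.0044 = 0.2027
Σp_1ᵢ² = 0.14² + 0.19² + 0.34² + 0.27² + 0.02² + 0.04² = 0.0196 + 0.0361 + 0.1156 + 0.0729 + 0.0004 + 0.0016 = 0.2462
Σp_2ᵢ² = 0.31² + 0.23² + 0.31² + 0.02² + 0.02² + 0.11² = 0.0961 + 0.0529 + 0.0961 + 0.0004 + 0.0004 + 0.0121 = 0.2580
O = 0.2027 / √(0.2462 × 0.2580) = 0.2027 / 0.25203 = 0.8043
O = 0.8043 > 0.5 → Yes.

Yes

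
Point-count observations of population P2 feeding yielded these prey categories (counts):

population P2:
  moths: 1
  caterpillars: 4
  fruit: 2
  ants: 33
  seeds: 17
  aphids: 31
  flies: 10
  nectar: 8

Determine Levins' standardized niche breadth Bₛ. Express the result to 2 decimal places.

0.49

Proportions for population P2 (n=106): 1/106=0.0094, 4/106=0.0377, 2/106=0.0189, 33/106=0.3113, 17/106=0.1604, 31/106=0.2925, 10/106=0.0943, 8/106=0.0755
Σpᵢ² = 0.0094² + 0.0377² + 0.0189² + 0.3113² + 0.1604² + 0.2925² + 0.0943² + 0.0755² = 0.000088 + 0.001421 + 0.000357 + 0.096908 + 0.025728 + 0.085556 + 0.008892 + 0.005700 = 0.224650
B = 1 / 0.224650 = 4.4514
Bₛ = (B − 1)/(n − 1) = (4.4514 − 1)/(8 − 1) = 3.4514/7 = 0.4931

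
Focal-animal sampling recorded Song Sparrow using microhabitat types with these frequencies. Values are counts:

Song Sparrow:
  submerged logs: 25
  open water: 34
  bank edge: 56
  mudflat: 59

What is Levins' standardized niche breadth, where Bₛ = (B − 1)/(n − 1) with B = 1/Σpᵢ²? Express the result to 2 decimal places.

Proportions for Song Sparrow (n=174): 25/174=0.1437, 34/174=0.1954, 56/174=0.3218, 59/174=0.3391
Σpᵢ² = 0.1437² + 0.1954² + 0.3218² + 0.3391² = 0.020650 + 0.038181 + 0.103555 + 0.114989 = 0.277375
B = 1 / 0.277375 = 3.6052
Bₛ = (B − 1)/(n − 1) = (3.6052 − 1)/(4 − 1) = 2.6052/3 = 0.8684

0.87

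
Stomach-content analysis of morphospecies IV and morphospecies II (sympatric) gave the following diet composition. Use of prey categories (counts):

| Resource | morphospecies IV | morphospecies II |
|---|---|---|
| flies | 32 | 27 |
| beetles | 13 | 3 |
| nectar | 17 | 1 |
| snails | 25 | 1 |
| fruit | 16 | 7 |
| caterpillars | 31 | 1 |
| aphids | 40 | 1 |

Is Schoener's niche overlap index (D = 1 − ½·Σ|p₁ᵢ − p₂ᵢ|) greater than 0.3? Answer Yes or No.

Yes

Proportions for morphospecies IV (n=174): 32/174=0.1839, 13/174=0.0747, 17/174=0.0977, 25/174=0.1437, 16/174=0.0920, 31/174=0.1782, 40/174=0.2299
Proportions for morphospecies II (n=41): 27/41=0.6585, 3/41=0.0732, 1/41=0.0244, 1/41=0.0244, 7/41=0.1707, 1/41=0.0244, 1/41=0.0244
Σ|p₁ᵢ − p₂ᵢ| = 0.4746 + 0.0015 + 0.0733 + 0.1193 + 0.0787 + 0.1538 + 0.2055 = 1.1067
D = 1 − ½ × 1.1067 = 1 − 0.55335 = 0.44665
D = 0.44665 > 0.3 → Yes.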